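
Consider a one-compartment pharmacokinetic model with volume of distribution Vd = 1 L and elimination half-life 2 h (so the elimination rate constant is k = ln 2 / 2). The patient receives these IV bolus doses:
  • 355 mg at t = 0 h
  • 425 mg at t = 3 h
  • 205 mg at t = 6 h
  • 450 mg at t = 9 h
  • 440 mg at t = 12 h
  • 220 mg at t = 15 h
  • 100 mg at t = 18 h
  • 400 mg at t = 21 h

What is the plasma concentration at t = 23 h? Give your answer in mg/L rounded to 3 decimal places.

k = ln 2 / 2 = 0.34657 per h
Dose 1 (355 mg at t=0 h): 355·exp(−0.34657·23) = 0.123 mg/L
Dose 2 (425 mg at t=3 h): 425·exp(−0.34657·20) = 0.415 mg/L
Dose 3 (205 mg at t=6 h): 205·exp(−0.34657·17) = 0.566 mg/L
Dose 4 (450 mg at t=9 h): 450·exp(−0.34657·14) = 3.516 mg/L
Dose 5 (440 mg at t=12 h): 440·exp(−0.34657·11) = 9.723 mg/L
Dose 6 (220 mg at t=15 h): 220·exp(−0.34657·8) = 13.750 mg/L
Dose 7 (100 mg at t=18 h): 100·exp(−0.34657·5) = 17.678 mg/L
Dose 8 (400 mg at t=21 h): 400·exp(−0.34657·2) = 200.000 mg/L
C(23) = 0.123 + 0.415 + 0.566 + 3.516 + 9.723 + 13.750 + 17.678 + 200.000 = 245.770 mg/L

245.770 mg/L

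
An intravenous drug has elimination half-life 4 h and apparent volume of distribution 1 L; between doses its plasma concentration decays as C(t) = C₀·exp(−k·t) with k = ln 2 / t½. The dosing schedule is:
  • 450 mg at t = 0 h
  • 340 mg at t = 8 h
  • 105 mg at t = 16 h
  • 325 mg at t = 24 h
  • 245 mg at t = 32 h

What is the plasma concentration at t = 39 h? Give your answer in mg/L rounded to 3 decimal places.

101.048 mg/L

k = ln 2 / 4 = 0.17329 per h
Dose 1 (450 mg at t=0 h): 450·exp(−0.17329·39) = 0.523 mg/L
Dose 2 (340 mg at t=8 h): 340·exp(−0.17329·31) = 1.579 mg/L
Dose 3 (105 mg at t=16 h): 105·exp(−0.17329·23) = 1.951 mg/L
Dose 4 (325 mg at t=24 h): 325·exp(−0.17329·15) = 24.156 mg/L
Dose 5 (245 mg at t=32 h): 245·exp(−0.17329·7) = 72.839 mg/L
C(39) = 0.523 + 1.579 + 1.951 + 24.156 + 72.839 = 101.048 mg/L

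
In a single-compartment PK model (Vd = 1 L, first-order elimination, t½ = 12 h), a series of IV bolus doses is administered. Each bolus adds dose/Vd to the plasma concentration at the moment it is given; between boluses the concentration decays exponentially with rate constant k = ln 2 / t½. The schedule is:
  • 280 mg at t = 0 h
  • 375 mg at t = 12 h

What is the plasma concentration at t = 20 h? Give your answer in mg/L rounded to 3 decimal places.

k = ln 2 / 12 = 0.05776 per h
Dose 1 (280 mg at t=0 h): 280·exp(−0.05776·20) = 88.194 mg/L
Dose 2 (375 mg at t=12 h): 375·exp(−0.05776·8) = 236.235 mg/L
C(20) = 88.194 + 236.235 = 324.430 mg/L

324.430 mg/L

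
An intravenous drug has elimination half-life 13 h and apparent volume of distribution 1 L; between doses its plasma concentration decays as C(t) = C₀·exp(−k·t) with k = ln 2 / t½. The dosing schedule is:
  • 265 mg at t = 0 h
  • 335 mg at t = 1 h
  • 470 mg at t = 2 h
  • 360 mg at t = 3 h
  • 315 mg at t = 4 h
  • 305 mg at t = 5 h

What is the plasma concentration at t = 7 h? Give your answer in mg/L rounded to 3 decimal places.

k = ln 2 / 13 = 0.05332 per h
Dose 1 (265 mg at t=0 h): 265·exp(−0.05332·7) = 182.454 mg/L
Dose 2 (335 mg at t=1 h): 335·exp(−0.05332·6) = 243.281 mg/L
Dose 3 (470 mg at t=2 h): 470·exp(−0.05332·5) = 360.012 mg/L
Dose 4 (360 mg at t=3 h): 360·exp(−0.05332·4) = 290.856 mg/L
Dose 5 (315 mg at t=4 h): 315·exp(−0.05332·3) = 268.437 mg/L
Dose 6 (305 mg at t=5 h): 305·exp(−0.05332·2) = 274.150 mg/L
C(7) = 182.454 + 243.281 + 360.012 + 290.856 + 268.437 + 274.150 = 1619.189 mg/L

1619.189 mg/L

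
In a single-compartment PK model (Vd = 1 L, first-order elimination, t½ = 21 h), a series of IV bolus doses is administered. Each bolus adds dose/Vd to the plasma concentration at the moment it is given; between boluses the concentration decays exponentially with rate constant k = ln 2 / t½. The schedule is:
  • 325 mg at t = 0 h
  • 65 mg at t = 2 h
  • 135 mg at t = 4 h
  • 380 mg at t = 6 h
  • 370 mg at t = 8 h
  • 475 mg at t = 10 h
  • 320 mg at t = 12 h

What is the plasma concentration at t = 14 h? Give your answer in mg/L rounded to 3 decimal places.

k = ln 2 / 21 = 0.03301 per h
Dose 1 (325 mg at t=0 h): 325·exp(−0.03301·14) = 204.737 mg/L
Dose 2 (65 mg at t=2 h): 65·exp(−0.03301·12) = 43.742 mg/L
Dose 3 (135 mg at t=4 h): 135·exp(−0.03301·10) = 97.048 mg/L
Dose 4 (380 mg at t=6 h): 380·exp(−0.03301·8) = 291.814 mg/L
Dose 5 (370 mg at t=8 h): 370·exp(−0.03301·6) = 303.524 mg/L
Dose 6 (475 mg at t=10 h): 475·exp(−0.03301·4) = 416.250 mg/L
Dose 7 (320 mg at t=12 h): 320·exp(−0.03301·2) = 299.558 mg/L
C(14) = 204.737 + 43.742 + 97.048 + 291.814 + 303.524 + 416.250 + 299.558 = 1656.672 mg/L

1656.672 mg/L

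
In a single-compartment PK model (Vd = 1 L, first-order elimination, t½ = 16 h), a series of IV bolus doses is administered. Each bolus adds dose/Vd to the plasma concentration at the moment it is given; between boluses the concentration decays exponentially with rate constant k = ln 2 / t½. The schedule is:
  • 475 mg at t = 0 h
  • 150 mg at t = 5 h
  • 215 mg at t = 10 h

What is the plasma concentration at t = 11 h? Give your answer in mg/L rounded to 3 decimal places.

k = ln 2 / 16 = 0.04332 per h
Dose 1 (475 mg at t=0 h): 475·exp(−0.04332·11) = 294.941 mg/L
Dose 2 (150 mg at t=5 h): 150·exp(−0.04332·6) = 115.666 mg/L
Dose 3 (215 mg at t=10 h): 215·exp(−0.04332·1) = 205.885 mg/L
C(11) = 294.941 + 115.666 + 205.885 = 616.492 mg/L

616.492 mg/L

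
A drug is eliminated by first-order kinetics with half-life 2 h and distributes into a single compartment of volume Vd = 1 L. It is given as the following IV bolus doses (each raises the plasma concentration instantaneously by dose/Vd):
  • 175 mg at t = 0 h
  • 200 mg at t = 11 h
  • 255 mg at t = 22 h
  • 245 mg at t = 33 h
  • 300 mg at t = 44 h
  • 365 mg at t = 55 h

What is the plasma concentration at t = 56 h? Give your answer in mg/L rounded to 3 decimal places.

k = ln 2 / 2 = 0.34657 per h
Dose 1 (175 mg at t=0 h): 175·exp(−0.34657·56) = 0.000 mg/L
Dose 2 (200 mg at t=11 h): 200·exp(−0.34657·45) = 0.000 mg/L
Dose 3 (255 mg at t=22 h): 255·exp(−0.34657·34) = 0.002 mg/L
Dose 4 (245 mg at t=33 h): 245·exp(−0.34657·23) = 0.085 mg/L
Dose 5 (300 mg at t=44 h): 300·exp(−0.34657·12) = 4.688 mg/L
Dose 6 (365 mg at t=55 h): 365·exp(−0.34657·1) = 258.094 mg/L
C(56) = 0.000 + 0.000 + 0.002 + 0.085 + 4.688 + 258.094 = 262.868 mg/L

262.868 mg/L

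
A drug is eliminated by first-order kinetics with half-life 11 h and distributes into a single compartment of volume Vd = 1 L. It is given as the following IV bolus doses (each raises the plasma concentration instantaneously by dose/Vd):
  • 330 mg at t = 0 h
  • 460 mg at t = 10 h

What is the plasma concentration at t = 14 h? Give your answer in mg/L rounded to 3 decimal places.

k = ln 2 / 11 = 0.06301 per h
Dose 1 (330 mg at t=0 h): 330·exp(−0.06301·14) = 136.579 mg/L
Dose 2 (460 mg at t=10 h): 460·exp(−0.06301·4) = 357.513 mg/L
C(14) = 136.579 + 357.513 = 494.093 mg/L

494.093 mg/L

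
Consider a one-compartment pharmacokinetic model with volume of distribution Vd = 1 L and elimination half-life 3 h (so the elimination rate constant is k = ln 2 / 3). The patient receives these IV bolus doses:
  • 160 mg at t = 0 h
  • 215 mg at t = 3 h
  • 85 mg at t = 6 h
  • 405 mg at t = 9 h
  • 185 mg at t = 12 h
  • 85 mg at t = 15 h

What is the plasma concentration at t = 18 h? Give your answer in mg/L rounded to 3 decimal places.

k = ln 2 / 3 = 0.23105 per h
Dose 1 (160 mg at t=0 h): 160·exp(−0.23105·18) = 2.500 mg/L
Dose 2 (215 mg at t=3 h): 215·exp(−0.23105·15) = 6.719 mg/L
Dose 3 (85 mg at t=6 h): 85·exp(−0.23105·12) = 5.312 mg/L
Dose 4 (405 mg at t=9 h): 405·exp(−0.23105·9) = 50.625 mg/L
Dose 5 (185 mg at t=12 h): 185·exp(−0.23105·6) = 46.250 mg/L
Dose 6 (85 mg at t=15 h): 85·exp(−0.23105·3) = 42.500 mg/L
C(18) = 2.500 + 6.719 + 5.312 + 50.625 + 46.250 + 42.500 = 153.906 mg/L

153.906 mg/L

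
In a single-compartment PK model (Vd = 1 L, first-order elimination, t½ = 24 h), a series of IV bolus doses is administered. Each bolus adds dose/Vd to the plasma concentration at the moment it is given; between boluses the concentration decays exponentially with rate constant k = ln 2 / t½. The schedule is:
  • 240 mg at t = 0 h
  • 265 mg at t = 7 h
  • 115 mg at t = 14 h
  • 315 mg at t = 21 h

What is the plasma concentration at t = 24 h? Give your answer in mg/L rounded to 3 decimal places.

k = ln 2 / 24 = 0.02888 per h
Dose 1 (240 mg at t=0 h): 240·exp(−0.02888·24) = 120.000 mg/L
Dose 2 (265 mg at t=7 h): 265·exp(−0.02888·17) = 162.187 mg/L
Dose 3 (115 mg at t=14 h): 115·exp(−0.02888·10) = 86.153 mg/L
Dose 4 (315 mg at t=21 h): 315·exp(−0.02888·3) = 288.856 mg/L
C(24) = 120.000 + 162.187 + 86.153 + 288.856 = 657.196 mg/L

657.196 mg/L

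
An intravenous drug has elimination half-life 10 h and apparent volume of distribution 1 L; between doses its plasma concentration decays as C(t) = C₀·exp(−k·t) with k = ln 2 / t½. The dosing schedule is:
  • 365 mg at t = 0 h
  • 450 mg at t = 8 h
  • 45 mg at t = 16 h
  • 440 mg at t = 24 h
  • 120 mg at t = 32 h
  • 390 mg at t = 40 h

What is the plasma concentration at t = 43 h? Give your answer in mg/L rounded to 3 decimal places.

k = ln 2 / 10 = 0.06931 per h
Dose 1 (365 mg at t=0 h): 365·exp(−0.06931·43) = 18.530 mg/L
Dose 2 (450 mg at t=8 h): 450·exp(−0.06931·35) = 39.775 mg/L
Dose 3 (45 mg at t=16 h): 45·exp(−0.06931·27) = 6.925 mg/L
Dose 4 (440 mg at t=24 h): 440·exp(−0.06931·19) = 117.895 mg/L
Dose 5 (120 mg at t=32 h): 120·exp(−0.06931·11) = 55.982 mg/L
Dose 6 (390 mg at t=40 h): 390·exp(−0.06931·3) = 316.778 mg/L
C(43) = 18.530 + 39.775 + 6.925 + 117.895 + 55.982 + 316.778 = 555.885 mg/L

555.885 mg/L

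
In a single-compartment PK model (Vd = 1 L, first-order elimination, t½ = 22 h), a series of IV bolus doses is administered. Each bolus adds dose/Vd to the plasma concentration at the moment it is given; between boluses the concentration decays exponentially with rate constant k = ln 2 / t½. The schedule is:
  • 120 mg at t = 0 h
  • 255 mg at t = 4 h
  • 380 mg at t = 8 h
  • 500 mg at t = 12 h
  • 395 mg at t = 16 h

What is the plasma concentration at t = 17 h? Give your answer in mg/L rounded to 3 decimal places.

k = ln 2 / 22 = 0.03151 per h
Dose 1 (120 mg at t=0 h): 120·exp(−0.03151·17) = 70.237 mg/L
Dose 2 (255 mg at t=4 h): 255·exp(−0.03151·13) = 169.301 mg/L
Dose 3 (380 mg at t=8 h): 380·exp(−0.03151·9) = 286.177 mg/L
Dose 4 (500 mg at t=12 h): 500·exp(−0.03151·5) = 427.124 mg/L
Dose 5 (395 mg at t=16 h): 395·exp(−0.03151·1) = 382.749 mg/L
C(17) = 70.237 + 169.301 + 286.177 + 427.124 + 382.749 = 1335.588 mg/L

1335.588 mg/L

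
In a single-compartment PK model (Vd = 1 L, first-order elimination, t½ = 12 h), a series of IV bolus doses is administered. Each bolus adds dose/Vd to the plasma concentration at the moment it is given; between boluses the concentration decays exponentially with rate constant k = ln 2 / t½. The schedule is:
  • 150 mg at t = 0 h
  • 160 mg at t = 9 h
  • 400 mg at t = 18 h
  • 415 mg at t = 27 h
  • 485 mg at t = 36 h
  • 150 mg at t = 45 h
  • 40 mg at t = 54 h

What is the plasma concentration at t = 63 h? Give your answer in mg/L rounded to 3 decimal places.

k = ln 2 / 12 = 0.05776 per h
Dose 1 (150 mg at t=0 h): 150·exp(−0.05776·63) = 3.942 mg/L
Dose 2 (160 mg at t=9 h): 160·exp(−0.05776·54) = 7.071 mg/L
Dose 3 (400 mg at t=18 h): 400·exp(−0.05776·45) = 29.730 mg/L
Dose 4 (415 mg at t=27 h): 415·exp(−0.05776·36) = 51.875 mg/L
Dose 5 (485 mg at t=36 h): 485·exp(−0.05776·27) = 101.959 mg/L
Dose 6 (150 mg at t=45 h): 150·exp(−0.05776·18) = 53.033 mg/L
Dose 7 (40 mg at t=54 h): 40·exp(−0.05776·9) = 23.784 mg/L
C(63) = 3.942 + 7.071 + 29.730 + 51.875 + 101.959 + 53.033 + 23.784 = 271.394 mg/L

271.394 mg/L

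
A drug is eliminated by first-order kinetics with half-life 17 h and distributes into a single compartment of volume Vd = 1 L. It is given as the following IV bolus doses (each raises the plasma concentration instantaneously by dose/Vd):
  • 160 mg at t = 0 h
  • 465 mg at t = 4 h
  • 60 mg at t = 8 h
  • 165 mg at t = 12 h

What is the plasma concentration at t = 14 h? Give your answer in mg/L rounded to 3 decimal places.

598.765 mg/L

k = ln 2 / 17 = 0.04077 per h
Dose 1 (160 mg at t=0 h): 160·exp(−0.04077·14) = 90.409 mg/L
Dose 2 (465 mg at t=4 h): 465·exp(−0.04077·10) = 309.298 mg/L
Dose 3 (60 mg at t=8 h): 60·exp(−0.04077·6) = 46.979 mg/L
Dose 4 (165 mg at t=12 h): 165·exp(−0.04077·2) = 152.079 mg/L
C(14) = 90.409 + 309.298 + 46.979 + 152.079 = 598.765 mg/L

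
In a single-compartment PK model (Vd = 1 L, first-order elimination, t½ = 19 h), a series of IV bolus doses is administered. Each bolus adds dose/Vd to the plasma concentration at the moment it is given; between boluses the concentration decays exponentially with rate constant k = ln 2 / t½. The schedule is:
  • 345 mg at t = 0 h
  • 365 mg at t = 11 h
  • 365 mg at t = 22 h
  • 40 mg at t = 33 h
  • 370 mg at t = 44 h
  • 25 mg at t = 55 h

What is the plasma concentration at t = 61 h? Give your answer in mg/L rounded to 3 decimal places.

k = ln 2 / 19 = 0.03648 per h
Dose 1 (345 mg at t=0 h): 345·exp(−0.03648·61) = 37.270 mg/L
Dose 2 (365 mg at t=11 h): 365·exp(−0.03648·50) = 58.899 mg/L
Dose 3 (365 mg at t=22 h): 365·exp(−0.03648·39) = 87.981 mg/L
Dose 4 (40 mg at t=33 h): 40·exp(−0.03648·28) = 14.402 mg/L
Dose 5 (370 mg at t=44 h): 370·exp(−0.03648·17) = 199.003 mg/L
Dose 6 (25 mg at t=55 h): 25·exp(−0.03648·6) = 20.085 mg/L
C(61) = 37.270 + 58.899 + 87.981 + 14.402 + 199.003 + 20.085 = 417.640 mg/L

417.640 mg/L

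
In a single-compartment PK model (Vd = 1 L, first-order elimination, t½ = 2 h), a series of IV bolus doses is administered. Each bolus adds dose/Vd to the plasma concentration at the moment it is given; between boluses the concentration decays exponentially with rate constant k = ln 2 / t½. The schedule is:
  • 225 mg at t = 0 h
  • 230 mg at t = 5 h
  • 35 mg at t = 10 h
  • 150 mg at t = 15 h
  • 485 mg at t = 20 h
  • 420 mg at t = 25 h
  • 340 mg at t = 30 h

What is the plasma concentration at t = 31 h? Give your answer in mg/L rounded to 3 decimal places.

k = ln 2 / 2 = 0.34657 per h
Dose 1 (225 mg at t=0 h): 225·exp(−0.34657·31) = 0.005 mg/L
Dose 2 (230 mg at t=5 h): 230·exp(−0.34657·26) = 0.028 mg/L
Dose 3 (35 mg at t=10 h): 35·exp(−0.34657·21) = 0.024 mg/L
Dose 4 (150 mg at t=15 h): 150·exp(−0.34657·16) = 0.586 mg/L
Dose 5 (485 mg at t=20 h): 485·exp(−0.34657·11) = 10.717 mg/L
Dose 6 (420 mg at t=25 h): 420·exp(−0.34657·6) = 52.500 mg/L
Dose 7 (340 mg at t=30 h): 340·exp(−0.34657·1) = 240.416 mg/L
C(31) = 0.005 + 0.028 + 0.024 + 0.586 + 10.717 + 52.500 + 240.416 = 304.276 mg/L

304.276 mg/L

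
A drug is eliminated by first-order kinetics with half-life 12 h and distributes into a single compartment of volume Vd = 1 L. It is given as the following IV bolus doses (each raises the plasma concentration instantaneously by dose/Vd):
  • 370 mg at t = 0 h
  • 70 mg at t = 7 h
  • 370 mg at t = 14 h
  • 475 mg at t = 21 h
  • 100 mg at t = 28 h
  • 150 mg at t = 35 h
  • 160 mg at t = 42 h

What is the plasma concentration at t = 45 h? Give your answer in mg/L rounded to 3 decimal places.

k = ln 2 / 12 = 0.05776 per h
Dose 1 (370 mg at t=0 h): 370·exp(−0.05776·45) = 27.500 mg/L
Dose 2 (70 mg at t=7 h): 70·exp(−0.05776·38) = 7.795 mg/L
Dose 3 (370 mg at t=14 h): 370·exp(−0.05776·31) = 61.736 mg/L
Dose 4 (475 mg at t=21 h): 475·exp(−0.05776·24) = 118.750 mg/L
Dose 5 (100 mg at t=28 h): 100·exp(−0.05776·17) = 37.458 mg/L
Dose 6 (150 mg at t=35 h): 150·exp(−0.05776·10) = 84.185 mg/L
Dose 7 (160 mg at t=42 h): 160·exp(−0.05776·3) = 134.543 mg/L
C(45) = 27.500 + 7.795 + 61.736 + 118.750 + 37.458 + 84.185 + 134.543 = 471.968 mg/L

471.968 mg/L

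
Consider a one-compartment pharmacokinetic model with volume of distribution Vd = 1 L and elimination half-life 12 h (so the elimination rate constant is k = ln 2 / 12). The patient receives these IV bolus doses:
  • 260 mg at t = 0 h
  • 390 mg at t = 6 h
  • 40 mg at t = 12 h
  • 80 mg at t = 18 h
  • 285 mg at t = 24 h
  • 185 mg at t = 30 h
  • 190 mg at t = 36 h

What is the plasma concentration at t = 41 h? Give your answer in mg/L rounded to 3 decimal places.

k = ln 2 / 12 = 0.05776 per h
Dose 1 (260 mg at t=0 h): 260·exp(−0.05776·41) = 24.347 mg/L
Dose 2 (390 mg at t=6 h): 390·exp(−0.05776·35) = 51.649 mg/L
Dose 3 (40 mg at t=12 h): 40·exp(−0.05776·29) = 7.492 mg/L
Dose 4 (80 mg at t=18 h): 80·exp(−0.05776·23) = 21.189 mg/L
Dose 5 (285 mg at t=24 h): 285·exp(−0.05776·17) = 106.754 mg/L
Dose 6 (185 mg at t=30 h): 185·exp(−0.05776·11) = 98.000 mg/L
Dose 7 (190 mg at t=36 h): 190·exp(−0.05776·5) = 142.339 mg/L
C(41) = 24.347 + 51.649 + 7.492 + 21.189 + 106.754 + 98.000 + 142.339 = 451.771 mg/L

451.771 mg/L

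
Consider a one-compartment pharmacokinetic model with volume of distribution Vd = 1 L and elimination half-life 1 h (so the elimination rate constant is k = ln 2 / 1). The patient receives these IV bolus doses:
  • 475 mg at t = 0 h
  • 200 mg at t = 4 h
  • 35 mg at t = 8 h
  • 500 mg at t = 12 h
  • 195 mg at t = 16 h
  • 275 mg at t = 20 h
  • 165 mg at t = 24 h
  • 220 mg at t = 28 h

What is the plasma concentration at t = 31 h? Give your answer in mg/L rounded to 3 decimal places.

28.930 mg/L

k = ln 2 / 1 = 0.69315 per h
Dose 1 (475 mg at t=0 h): 475·exp(−0.69315·31) = 0.000 mg/L
Dose 2 (200 mg at t=4 h): 200·exp(−0.69315·27) = 0.000 mg/L
Dose 3 (35 mg at t=8 h): 35·exp(−0.69315·23) = 0.000 mg/L
Dose 4 (500 mg at t=12 h): 500·exp(−0.69315·19) = 0.001 mg/L
Dose 5 (195 mg at t=16 h): 195·exp(−0.69315·15) = 0.006 mg/L
Dose 6 (275 mg at t=20 h): 275·exp(−0.69315·11) = 0.134 mg/L
Dose 7 (165 mg at t=24 h): 165·exp(−0.69315·7) = 1.289 mg/L
Dose 8 (220 mg at t=28 h): 220·exp(−0.69315·3) = 27.500 mg/L
C(31) = 0.000 + 0.000 + 0.000 + 0.001 + 0.006 + 0.134 + 1.289 + 27.500 = 28.930 mg/L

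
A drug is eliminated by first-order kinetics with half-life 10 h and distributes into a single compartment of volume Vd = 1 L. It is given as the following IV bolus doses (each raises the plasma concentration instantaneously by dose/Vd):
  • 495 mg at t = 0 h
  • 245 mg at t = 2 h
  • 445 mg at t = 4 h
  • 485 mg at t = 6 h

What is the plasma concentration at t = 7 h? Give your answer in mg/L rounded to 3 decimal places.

k = ln 2 / 10 = 0.06931 per h
Dose 1 (495 mg at t=0 h): 495·exp(−0.06931·7) = 304.708 mg/L
Dose 2 (245 mg at t=2 h): 245·exp(−0.06931·5) = 173.241 mg/L
Dose 3 (445 mg at t=4 h): 445·exp(−0.06931·3) = 361.452 mg/L
Dose 4 (485 mg at t=6 h): 485·exp(−0.06931·1) = 452.521 mg/L
C(7) = 304.708 + 173.241 + 361.452 + 452.521 = 1291.923 mg/L

1291.923 mg/L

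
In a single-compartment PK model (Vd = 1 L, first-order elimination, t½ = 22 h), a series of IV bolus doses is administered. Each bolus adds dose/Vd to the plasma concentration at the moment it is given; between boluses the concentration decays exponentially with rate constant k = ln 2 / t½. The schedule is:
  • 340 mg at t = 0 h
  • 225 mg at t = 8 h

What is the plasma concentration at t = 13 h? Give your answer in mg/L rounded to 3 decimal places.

k = ln 2 / 22 = 0.03151 per h
Dose 1 (340 mg at t=0 h): 340·exp(−0.03151·13) = 225.734 mg/L
Dose 2 (225 mg at t=8 h): 225·exp(−0.03151·5) = 192.206 mg/L
C(13) = 225.734 + 192.206 = 417.940 mg/L

417.940 mg/L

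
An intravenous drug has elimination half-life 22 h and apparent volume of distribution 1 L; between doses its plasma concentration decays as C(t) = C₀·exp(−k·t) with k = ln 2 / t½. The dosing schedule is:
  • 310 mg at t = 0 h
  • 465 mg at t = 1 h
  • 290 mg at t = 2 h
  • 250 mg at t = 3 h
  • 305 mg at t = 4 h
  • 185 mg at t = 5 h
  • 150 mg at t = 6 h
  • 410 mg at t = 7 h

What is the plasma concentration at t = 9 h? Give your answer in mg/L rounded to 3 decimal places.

k = ln 2 / 22 = 0.03151 per h
Dose 1 (310 mg at t=0 h): 310·exp(−0.03151·9) = 233.460 mg/L
Dose 2 (465 mg at t=1 h): 465·exp(−0.03151·8) = 361.399 mg/L
Dose 3 (290 mg at t=2 h): 290·exp(−0.03151·7) = 232.603 mg/L
Dose 4 (250 mg at t=3 h): 250·exp(−0.03151·6) = 206.938 mg/L
Dose 5 (305 mg at t=4 h): 305·exp(−0.03151·5) = 260.546 mg/L
Dose 6 (185 mg at t=5 h): 185·exp(−0.03151·4) = 163.094 mg/L
Dose 7 (150 mg at t=6 h): 150·exp(−0.03151·3) = 136.471 mg/L
Dose 8 (410 mg at t=7 h): 410·exp(−0.03151·2) = 384.962 mg/L
C(9) = 233.460 + 361.399 + 232.603 + 206.938 + 260.546 + 163.094 + 136.471 + 384.962 = 1979.475 mg/L

1979.475 mg/L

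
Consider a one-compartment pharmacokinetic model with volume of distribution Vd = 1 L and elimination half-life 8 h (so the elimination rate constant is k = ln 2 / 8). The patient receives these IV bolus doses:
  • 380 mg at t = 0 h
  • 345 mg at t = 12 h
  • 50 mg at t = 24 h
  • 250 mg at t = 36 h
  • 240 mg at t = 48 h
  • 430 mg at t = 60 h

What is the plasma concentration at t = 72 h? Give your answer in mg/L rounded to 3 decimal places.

196.506 mg/L

k = ln 2 / 8 = 0.08664 per h
Dose 1 (380 mg at t=0 h): 380·exp(−0.08664·72) = 0.742 mg/L
Dose 2 (345 mg at t=12 h): 345·exp(−0.08664·60) = 1.906 mg/L
Dose 3 (50 mg at t=24 h): 50·exp(−0.08664·48) = 0.781 mg/L
Dose 4 (250 mg at t=36 h): 250·exp(−0.08664·36) = 11.049 mg/L
Dose 5 (240 mg at t=48 h): 240·exp(−0.08664·24) = 30.000 mg/L
Dose 6 (430 mg at t=60 h): 430·exp(−0.08664·12) = 152.028 mg/L
C(72) = 0.742 + 1.906 + 0.781 + 11.049 + 30.000 + 152.028 = 196.506 mg/L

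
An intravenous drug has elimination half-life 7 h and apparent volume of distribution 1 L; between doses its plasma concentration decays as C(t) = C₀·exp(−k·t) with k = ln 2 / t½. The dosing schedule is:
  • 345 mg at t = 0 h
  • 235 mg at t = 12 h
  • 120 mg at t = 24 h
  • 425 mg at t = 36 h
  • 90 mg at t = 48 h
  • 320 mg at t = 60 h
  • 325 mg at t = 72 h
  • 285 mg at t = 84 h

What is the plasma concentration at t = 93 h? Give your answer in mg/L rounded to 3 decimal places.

k = ln 2 / 7 = 0.09902 per h
Dose 1 (345 mg at t=0 h): 345·exp(−0.09902·93) = 0.035 mg/L
Dose 2 (235 mg at t=12 h): 235·exp(−0.09902·81) = 0.077 mg/L
Dose 3 (120 mg at t=24 h): 120·exp(−0.09902·69) = 0.129 mg/L
Dose 4 (425 mg at t=36 h): 425·exp(−0.09902·57) = 1.504 mg/L
Dose 5 (90 mg at t=48 h): 90·exp(−0.09902·45) = 1.045 mg/L
Dose 6 (320 mg at t=60 h): 320·exp(−0.09902·33) = 12.190 mg/L
Dose 7 (325 mg at t=72 h): 325·exp(−0.09902·21) = 40.625 mg/L
Dose 8 (285 mg at t=84 h): 285·exp(−0.09902·9) = 116.898 mg/L
C(93) = 0.035 + 0.077 + 0.129 + 1.504 + 1.045 + 12.190 + 40.625 + 116.898 = 172.503 mg/L

172.503 mg/L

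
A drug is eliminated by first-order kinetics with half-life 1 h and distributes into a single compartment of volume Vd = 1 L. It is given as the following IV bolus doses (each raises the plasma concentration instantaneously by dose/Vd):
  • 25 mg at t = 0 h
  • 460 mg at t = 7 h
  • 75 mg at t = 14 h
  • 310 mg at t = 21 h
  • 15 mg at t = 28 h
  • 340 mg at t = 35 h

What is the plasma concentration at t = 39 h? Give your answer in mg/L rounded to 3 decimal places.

k = ln 2 / 1 = 0.69315 per h
Dose 1 (25 mg at t=0 h): 25·exp(−0.69315·39) = 0.000 mg/L
Dose 2 (460 mg at t=7 h): 460·exp(−0.69315·32) = 0.000 mg/L
Dose 3 (75 mg at t=14 h): 75·exp(−0.69315·25) = 0.000 mg/L
Dose 4 (310 mg at t=21 h): 310·exp(−0.69315·18) = 0.001 mg/L
Dose 5 (15 mg at t=28 h): 15·exp(−0.69315·11) = 0.007 mg/L
Dose 6 (340 mg at t=35 h): 340·exp(−0.69315·4) = 21.250 mg/L
C(39) = 0.000 + 0.000 + 0.000 + 0.001 + 0.007 + 21.250 = 21.259 mg/L

21.259 mg/L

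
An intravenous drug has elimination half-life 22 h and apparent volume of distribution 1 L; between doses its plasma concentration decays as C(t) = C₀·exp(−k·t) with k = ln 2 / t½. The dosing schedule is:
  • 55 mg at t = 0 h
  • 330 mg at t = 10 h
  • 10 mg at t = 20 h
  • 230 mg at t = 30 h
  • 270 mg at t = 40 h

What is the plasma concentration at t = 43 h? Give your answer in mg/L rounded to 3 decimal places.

k = ln 2 / 22 = 0.03151 per h
Dose 1 (55 mg at t=0 h): 55·exp(−0.03151·43) = 14.190 mg/L
Dose 2 (330 mg at t=10 h): 330·exp(−0.03151·33) = 116.673 mg/L
Dose 3 (10 mg at t=20 h): 10·exp(−0.03151·23) = 4.845 mg/L
Dose 4 (230 mg at t=30 h): 230·exp(−0.03151·13) = 152.703 mg/L
Dose 5 (270 mg at t=40 h): 270·exp(−0.03151·3) = 245.649 mg/L
C(43) = 14.190 + 116.673 + 4.845 + 152.703 + 245.649 = 534.059 mg/L

534.059 mg/L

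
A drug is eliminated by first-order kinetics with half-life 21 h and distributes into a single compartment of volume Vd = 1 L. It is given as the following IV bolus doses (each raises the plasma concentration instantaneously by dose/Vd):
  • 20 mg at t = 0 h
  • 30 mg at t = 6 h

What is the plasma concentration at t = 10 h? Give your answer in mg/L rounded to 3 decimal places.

40.667 mg/L

k = ln 2 / 21 = 0.03301 per h
Dose 1 (20 mg at t=0 h): 20·exp(−0.03301·10) = 14.377 mg/L
Dose 2 (30 mg at t=6 h): 30·exp(−0.03301·4) = 26.289 mg/L
C(10) = 14.377 + 26.289 = 40.667 mg/L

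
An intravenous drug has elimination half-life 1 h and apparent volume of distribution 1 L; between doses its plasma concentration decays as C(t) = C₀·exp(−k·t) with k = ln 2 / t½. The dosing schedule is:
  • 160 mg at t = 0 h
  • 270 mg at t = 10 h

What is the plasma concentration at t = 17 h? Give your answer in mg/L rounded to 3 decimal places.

2.111 mg/L

k = ln 2 / 1 = 0.69315 per h
Dose 1 (160 mg at t=0 h): 160·exp(−0.69315·17) = 0.001 mg/L
Dose 2 (270 mg at t=10 h): 270·exp(−0.69315·7) = 2.109 mg/L
C(17) = 0.001 + 2.109 = 2.111 mg/L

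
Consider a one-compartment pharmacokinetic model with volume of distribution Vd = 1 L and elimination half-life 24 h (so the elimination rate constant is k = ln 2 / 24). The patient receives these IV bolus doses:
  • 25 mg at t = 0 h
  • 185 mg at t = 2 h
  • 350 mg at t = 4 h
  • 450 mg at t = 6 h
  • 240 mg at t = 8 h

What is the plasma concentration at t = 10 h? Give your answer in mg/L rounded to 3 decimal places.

k = ln 2 / 24 = 0.02888 per h
Dose 1 (25 mg at t=0 h): 25·exp(−0.02888·10) = 18.729 mg/L
Dose 2 (185 mg at t=2 h): 185·exp(−0.02888·8) = 146.835 mg/L
Dose 3 (350 mg at t=4 h): 350·exp(−0.02888·6) = 294.314 mg/L
Dose 4 (450 mg at t=6 h): 450·exp(−0.02888·4) = 400.904 mg/L
Dose 5 (240 mg at t=8 h): 240·exp(−0.02888·2) = 226.530 mg/L
C(10) = 18.729 + 146.835 + 294.314 + 400.904 + 226.530 = 1087.311 mg/L

1087.311 mg/L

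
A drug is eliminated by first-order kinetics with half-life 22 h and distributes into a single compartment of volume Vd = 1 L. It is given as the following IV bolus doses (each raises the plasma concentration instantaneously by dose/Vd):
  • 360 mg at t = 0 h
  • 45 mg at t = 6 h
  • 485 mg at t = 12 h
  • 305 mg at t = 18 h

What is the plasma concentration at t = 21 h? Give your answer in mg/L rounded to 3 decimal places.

856.558 mg/L

k = ln 2 / 22 = 0.03151 per h
Dose 1 (360 mg at t=0 h): 360·exp(−0.03151·21) = 185.761 mg/L
Dose 2 (45 mg at t=6 h): 45·exp(−0.03151·15) = 28.052 mg/L
Dose 3 (485 mg at t=12 h): 485·exp(−0.03151·9) = 365.252 mg/L
Dose 4 (305 mg at t=18 h): 305·exp(−0.03151·3) = 277.492 mg/L
C(21) = 185.761 + 28.052 + 365.252 + 277.492 = 856.558 mg/L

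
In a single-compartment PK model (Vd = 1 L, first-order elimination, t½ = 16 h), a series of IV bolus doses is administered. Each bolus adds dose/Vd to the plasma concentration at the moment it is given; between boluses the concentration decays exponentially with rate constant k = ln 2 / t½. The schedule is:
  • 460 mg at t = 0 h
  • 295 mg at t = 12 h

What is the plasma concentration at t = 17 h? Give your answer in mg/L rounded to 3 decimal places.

k = ln 2 / 16 = 0.04332 per h
Dose 1 (460 mg at t=0 h): 460·exp(−0.04332·17) = 220.249 mg/L
Dose 2 (295 mg at t=12 h): 295·exp(−0.04332·5) = 237.547 mg/L
C(17) = 220.249 + 237.547 = 457.796 mg/L

457.796 mg/L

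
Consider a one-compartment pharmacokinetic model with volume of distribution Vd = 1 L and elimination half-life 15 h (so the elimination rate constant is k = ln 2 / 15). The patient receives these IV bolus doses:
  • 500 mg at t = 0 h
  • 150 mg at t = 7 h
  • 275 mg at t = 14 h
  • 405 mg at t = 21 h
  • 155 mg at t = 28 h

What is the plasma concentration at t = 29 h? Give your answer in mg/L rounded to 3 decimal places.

750.522 mg/L

k = ln 2 / 15 = 0.04621 per h
Dose 1 (500 mg at t=0 h): 500·exp(−0.04621·29) = 130.912 mg/L
Dose 2 (150 mg at t=7 h): 150·exp(−0.04621·22) = 54.273 mg/L
Dose 3 (275 mg at t=14 h): 275·exp(−0.04621·15) = 137.500 mg/L
Dose 4 (405 mg at t=21 h): 405·exp(−0.04621·8) = 279.837 mg/L
Dose 5 (155 mg at t=28 h): 155·exp(−0.04621·1) = 148.000 mg/L
C(29) = 130.912 + 54.273 + 137.500 + 279.837 + 148.000 = 750.522 mg/L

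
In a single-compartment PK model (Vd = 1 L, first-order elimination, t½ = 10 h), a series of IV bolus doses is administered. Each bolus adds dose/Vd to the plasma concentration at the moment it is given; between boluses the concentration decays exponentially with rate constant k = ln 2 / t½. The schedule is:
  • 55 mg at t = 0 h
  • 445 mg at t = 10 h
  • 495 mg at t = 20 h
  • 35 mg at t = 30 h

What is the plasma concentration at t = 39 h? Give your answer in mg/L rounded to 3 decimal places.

214.690 mg/L

k = ln 2 / 10 = 0.06931 per h
Dose 1 (55 mg at t=0 h): 55·exp(−0.06931·39) = 3.684 mg/L
Dose 2 (445 mg at t=10 h): 445·exp(−0.06931·29) = 59.617 mg/L
Dose 3 (495 mg at t=20 h): 495·exp(−0.06931·19) = 132.632 mg/L
Dose 4 (35 mg at t=30 h): 35·exp(−0.06931·9) = 18.756 mg/L
C(39) = 3.684 + 59.617 + 132.632 + 18.756 = 214.690 mg/L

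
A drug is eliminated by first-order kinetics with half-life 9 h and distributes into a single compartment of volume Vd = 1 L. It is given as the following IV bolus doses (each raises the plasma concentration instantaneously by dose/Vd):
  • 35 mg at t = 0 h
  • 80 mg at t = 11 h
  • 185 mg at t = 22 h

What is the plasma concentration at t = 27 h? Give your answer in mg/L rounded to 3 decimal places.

k = ln 2 / 9 = 0.07702 per h
Dose 1 (35 mg at t=0 h): 35·exp(−0.07702·27) = 4.375 mg/L
Dose 2 (80 mg at t=11 h): 80·exp(−0.07702·16) = 23.331 mg/L
Dose 3 (185 mg at t=22 h): 185·exp(−0.07702·5) = 125.873 mg/L
C(27) = 4.375 + 23.331 + 125.873 = 153.579 mg/L

153.579 mg/L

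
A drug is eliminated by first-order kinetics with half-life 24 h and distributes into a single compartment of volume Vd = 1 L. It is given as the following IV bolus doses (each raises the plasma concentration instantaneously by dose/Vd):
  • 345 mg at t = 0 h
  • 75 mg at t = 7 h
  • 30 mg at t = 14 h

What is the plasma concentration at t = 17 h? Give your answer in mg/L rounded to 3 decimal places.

294.846 mg/L

k = ln 2 / 24 = 0.02888 per h
Dose 1 (345 mg at t=0 h): 345·exp(−0.02888·17) = 211.149 mg/L
Dose 2 (75 mg at t=7 h): 75·exp(−0.02888·10) = 56.187 mg/L
Dose 3 (30 mg at t=14 h): 30·exp(−0.02888·3) = 27.510 mg/L
C(17) = 211.149 + 56.187 + 27.510 = 294.846 mg/L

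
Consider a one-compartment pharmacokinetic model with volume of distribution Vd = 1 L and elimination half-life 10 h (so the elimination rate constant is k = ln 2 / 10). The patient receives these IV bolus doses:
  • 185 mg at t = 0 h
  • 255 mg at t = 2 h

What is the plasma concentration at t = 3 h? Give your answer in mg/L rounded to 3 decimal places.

k = ln 2 / 10 = 0.06931 per h
Dose 1 (185 mg at t=0 h): 185·exp(−0.06931·3) = 150.267 mg/L
Dose 2 (255 mg at t=2 h): 255·exp(−0.06931·1) = 237.923 mg/L
C(3) = 150.267 + 237.923 = 388.190 mg/L

388.190 mg/L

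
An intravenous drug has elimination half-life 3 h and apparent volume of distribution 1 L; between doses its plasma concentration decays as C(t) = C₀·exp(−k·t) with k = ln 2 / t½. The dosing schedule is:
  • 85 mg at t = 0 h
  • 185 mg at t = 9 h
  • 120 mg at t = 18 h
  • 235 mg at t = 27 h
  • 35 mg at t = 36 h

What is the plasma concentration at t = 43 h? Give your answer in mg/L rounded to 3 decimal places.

13.221 mg/L

k = ln 2 / 3 = 0.23105 per h
Dose 1 (85 mg at t=0 h): 85·exp(−0.23105·43) = 0.004 mg/L
Dose 2 (185 mg at t=9 h): 185·exp(−0.23105·34) = 0.072 mg/L
Dose 3 (120 mg at t=18 h): 120·exp(−0.23105·25) = 0.372 mg/L
Dose 4 (235 mg at t=27 h): 235·exp(−0.23105·16) = 5.829 mg/L
Dose 5 (35 mg at t=36 h): 35·exp(−0.23105·7) = 6.945 mg/L
C(43) = 0.004 + 0.072 + 0.372 + 5.829 + 6.945 = 13.221 mg/L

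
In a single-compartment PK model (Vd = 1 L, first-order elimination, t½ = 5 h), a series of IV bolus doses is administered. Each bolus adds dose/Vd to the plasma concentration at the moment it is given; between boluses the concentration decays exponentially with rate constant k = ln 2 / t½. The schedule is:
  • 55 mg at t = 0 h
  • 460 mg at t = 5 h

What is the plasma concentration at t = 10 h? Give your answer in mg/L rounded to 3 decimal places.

243.750 mg/L

k = ln 2 / 5 = 0.13863 per h
Dose 1 (55 mg at t=0 h): 55·exp(−0.13863·10) = 13.750 mg/L
Dose 2 (460 mg at t=5 h): 460·exp(−0.13863·5) = 230.000 mg/L
C(10) = 13.750 + 230.000 = 243.750 mg/L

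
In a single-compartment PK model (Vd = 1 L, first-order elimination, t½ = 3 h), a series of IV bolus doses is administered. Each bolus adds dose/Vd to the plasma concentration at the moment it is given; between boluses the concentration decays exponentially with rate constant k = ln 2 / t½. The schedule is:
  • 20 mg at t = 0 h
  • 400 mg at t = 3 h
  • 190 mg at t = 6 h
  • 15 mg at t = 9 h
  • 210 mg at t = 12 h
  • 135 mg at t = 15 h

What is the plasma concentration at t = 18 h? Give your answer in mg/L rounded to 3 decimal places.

k = ln 2 / 3 = 0.23105 per h
Dose 1 (20 mg at t=0 h): 20·exp(−0.23105·18) = 0.313 mg/L
Dose 2 (400 mg at t=3 h): 400·exp(−0.23105·15) = 12.500 mg/L
Dose 3 (190 mg at t=6 h): 190·exp(−0.23105·12) = 11.875 mg/L
Dose 4 (15 mg at t=9 h): 15·exp(−0.23105·9) = 1.875 mg/L
Dose 5 (210 mg at t=12 h): 210·exp(−0.23105·6) = 52.500 mg/L
Dose 6 (135 mg at t=15 h): 135·exp(−0.23105·3) = 67.500 mg/L
C(18) = 0.313 + 12.500 + 11.875 + 1.875 + 52.500 + 67.500 = 146.562 mg/L

146.562 mg/L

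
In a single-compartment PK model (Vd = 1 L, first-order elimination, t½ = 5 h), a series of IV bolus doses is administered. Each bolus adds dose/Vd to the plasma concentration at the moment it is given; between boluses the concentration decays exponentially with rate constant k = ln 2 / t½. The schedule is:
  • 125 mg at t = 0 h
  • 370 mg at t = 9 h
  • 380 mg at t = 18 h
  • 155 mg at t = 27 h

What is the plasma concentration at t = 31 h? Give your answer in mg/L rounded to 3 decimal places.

170.927 mg/L

k = ln 2 / 5 = 0.13863 per h
Dose 1 (125 mg at t=0 h): 125·exp(−0.13863·31) = 1.700 mg/L
Dose 2 (370 mg at t=9 h): 370·exp(−0.13863·22) = 17.525 mg/L
Dose 3 (380 mg at t=18 h): 380·exp(−0.13863·13) = 62.677 mg/L
Dose 4 (155 mg at t=27 h): 155·exp(−0.13863·4) = 89.024 mg/L
C(31) = 1.700 + 17.525 + 62.677 + 89.024 = 170.927 mg/L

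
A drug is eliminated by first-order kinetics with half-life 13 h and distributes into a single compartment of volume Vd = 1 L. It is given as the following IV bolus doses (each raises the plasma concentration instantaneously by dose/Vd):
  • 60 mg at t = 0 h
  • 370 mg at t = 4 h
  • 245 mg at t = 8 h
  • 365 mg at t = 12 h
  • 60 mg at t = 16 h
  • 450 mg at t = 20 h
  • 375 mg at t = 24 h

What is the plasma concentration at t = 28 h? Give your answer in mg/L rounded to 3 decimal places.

984.615 mg/L

k = ln 2 / 13 = 0.05332 per h
Dose 1 (60 mg at t=0 h): 60·exp(−0.05332·28) = 13.483 mg/L
Dose 2 (370 mg at t=4 h): 370·exp(−0.05332·24) = 102.909 mg/L
Dose 3 (245 mg at t=8 h): 245·exp(−0.05332·20) = 84.342 mg/L
Dose 4 (365 mg at t=12 h): 365·exp(−0.05332·16) = 155.523 mg/L
Dose 5 (60 mg at t=16 h): 60·exp(−0.05332·12) = 31.643 mg/L
Dose 6 (450 mg at t=20 h): 450·exp(−0.05332·8) = 293.740 mg/L
Dose 7 (375 mg at t=24 h): 375·exp(−0.05332·4) = 302.975 mg/L
C(28) = 13.483 + 102.909 + 84.342 + 155.523 + 31.643 + 293.740 + 302.975 = 984.615 mg/L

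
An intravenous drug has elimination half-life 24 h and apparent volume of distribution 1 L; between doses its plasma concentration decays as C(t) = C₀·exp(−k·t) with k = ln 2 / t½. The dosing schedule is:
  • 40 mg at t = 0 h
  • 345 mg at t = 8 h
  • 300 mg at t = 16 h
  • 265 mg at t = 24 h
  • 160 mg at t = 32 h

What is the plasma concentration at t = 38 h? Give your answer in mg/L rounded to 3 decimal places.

628.732 mg/L

k = ln 2 / 24 = 0.02888 per h
Dose 1 (40 mg at t=0 h): 40·exp(−0.02888·38) = 13.348 mg/L
Dose 2 (345 mg at t=8 h): 345·exp(−0.02888·30) = 145.055 mg/L
Dose 3 (300 mg at t=16 h): 300·exp(−0.02888·22) = 158.919 mg/L
Dose 4 (265 mg at t=24 h): 265·exp(−0.02888·14) = 176.866 mg/L
Dose 5 (160 mg at t=32 h): 160·exp(−0.02888·6) = 134.543 mg/L
C(38) = 13.348 + 145.055 + 158.919 + 176.866 + 134.543 = 628.732 mg/L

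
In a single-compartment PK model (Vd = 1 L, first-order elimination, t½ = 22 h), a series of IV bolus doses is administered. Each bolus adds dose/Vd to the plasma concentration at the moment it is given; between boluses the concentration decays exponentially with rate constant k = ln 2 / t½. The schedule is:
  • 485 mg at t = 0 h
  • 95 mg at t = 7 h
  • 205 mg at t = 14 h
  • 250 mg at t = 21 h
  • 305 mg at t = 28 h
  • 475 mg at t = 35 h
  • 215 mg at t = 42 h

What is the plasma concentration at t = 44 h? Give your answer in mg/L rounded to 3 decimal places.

1095.472 mg/L

k = ln 2 / 22 = 0.03151 per h
Dose 1 (485 mg at t=0 h): 485·exp(−0.03151·44) = 121.250 mg/L
Dose 2 (95 mg at t=7 h): 95·exp(−0.03151·37) = 29.611 mg/L
Dose 3 (205 mg at t=14 h): 205·exp(−0.03151·30) = 79.663 mg/L
Dose 4 (250 mg at t=21 h): 250·exp(−0.03151·23) = 121.123 mg/L
Dose 5 (305 mg at t=28 h): 305·exp(−0.03151·16) = 184.234 mg/L
Dose 6 (475 mg at t=35 h): 475·exp(−0.03151·9) = 357.721 mg/L
Dose 7 (215 mg at t=42 h): 215·exp(−0.03151·2) = 201.870 mg/L
C(44) = 121.250 + 29.611 + 79.663 + 121.123 + 184.234 + 357.721 + 201.870 = 1095.472 mg/L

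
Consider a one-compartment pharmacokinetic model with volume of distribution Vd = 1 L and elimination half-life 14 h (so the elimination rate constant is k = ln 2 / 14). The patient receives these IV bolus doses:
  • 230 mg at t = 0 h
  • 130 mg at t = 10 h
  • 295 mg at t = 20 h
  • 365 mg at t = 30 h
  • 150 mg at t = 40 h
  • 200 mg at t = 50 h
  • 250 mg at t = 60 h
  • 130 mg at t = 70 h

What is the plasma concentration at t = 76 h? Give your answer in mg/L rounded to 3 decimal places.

k = ln 2 / 14 = 0.04951 per h
Dose 1 (230 mg at t=0 h): 230·exp(−0.04951·76) = 5.340 mg/L
Dose 2 (130 mg at t=10 h): 130·exp(−0.04951·66) = 4.952 mg/L
Dose 3 (295 mg at t=20 h): 295·exp(−0.04951·56) = 18.438 mg/L
Dose 4 (365 mg at t=30 h): 365·exp(−0.04951·46) = 37.428 mg/L
Dose 5 (150 mg at t=40 h): 150·exp(−0.04951·36) = 25.236 mg/L
Dose 6 (200 mg at t=50 h): 200·exp(−0.04951·26) = 55.204 mg/L
Dose 7 (250 mg at t=60 h): 250·exp(−0.04951·16) = 113.215 mg/L
Dose 8 (130 mg at t=70 h): 130·exp(−0.04951·6) = 96.590 mg/L
C(76) = 5.340 + 4.952 + 18.438 + 37.428 + 25.236 + 55.204 + 113.215 + 96.590 = 356.403 mg/L

356.403 mg/L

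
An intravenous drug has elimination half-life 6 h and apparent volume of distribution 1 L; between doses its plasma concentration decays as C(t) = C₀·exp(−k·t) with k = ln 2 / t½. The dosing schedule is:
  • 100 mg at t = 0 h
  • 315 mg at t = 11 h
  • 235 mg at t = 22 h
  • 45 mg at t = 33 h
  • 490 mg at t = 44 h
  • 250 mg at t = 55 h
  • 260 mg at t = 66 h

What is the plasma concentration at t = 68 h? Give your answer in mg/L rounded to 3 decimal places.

295.088 mg/L

k = ln 2 / 6 = 0.11552 per h
Dose 1 (100 mg at t=0 h): 100·exp(−0.11552·68) = 0.039 mg/L
Dose 2 (315 mg at t=11 h): 315·exp(−0.11552·57) = 0.435 mg/L
Dose 3 (235 mg at t=22 h): 235·exp(−0.11552·46) = 1.157 mg/L
Dose 4 (45 mg at t=33 h): 45·exp(−0.11552·35) = 0.789 mg/L
Dose 5 (490 mg at t=44 h): 490·exp(−0.11552·24) = 30.625 mg/L
Dose 6 (250 mg at t=55 h): 250·exp(−0.11552·13) = 55.681 mg/L
Dose 7 (260 mg at t=66 h): 260·exp(−0.11552·2) = 206.362 mg/L
C(68) = 0.039 + 0.435 + 1.157 + 0.789 + 30.625 + 55.681 + 206.362 = 295.088 mg/L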